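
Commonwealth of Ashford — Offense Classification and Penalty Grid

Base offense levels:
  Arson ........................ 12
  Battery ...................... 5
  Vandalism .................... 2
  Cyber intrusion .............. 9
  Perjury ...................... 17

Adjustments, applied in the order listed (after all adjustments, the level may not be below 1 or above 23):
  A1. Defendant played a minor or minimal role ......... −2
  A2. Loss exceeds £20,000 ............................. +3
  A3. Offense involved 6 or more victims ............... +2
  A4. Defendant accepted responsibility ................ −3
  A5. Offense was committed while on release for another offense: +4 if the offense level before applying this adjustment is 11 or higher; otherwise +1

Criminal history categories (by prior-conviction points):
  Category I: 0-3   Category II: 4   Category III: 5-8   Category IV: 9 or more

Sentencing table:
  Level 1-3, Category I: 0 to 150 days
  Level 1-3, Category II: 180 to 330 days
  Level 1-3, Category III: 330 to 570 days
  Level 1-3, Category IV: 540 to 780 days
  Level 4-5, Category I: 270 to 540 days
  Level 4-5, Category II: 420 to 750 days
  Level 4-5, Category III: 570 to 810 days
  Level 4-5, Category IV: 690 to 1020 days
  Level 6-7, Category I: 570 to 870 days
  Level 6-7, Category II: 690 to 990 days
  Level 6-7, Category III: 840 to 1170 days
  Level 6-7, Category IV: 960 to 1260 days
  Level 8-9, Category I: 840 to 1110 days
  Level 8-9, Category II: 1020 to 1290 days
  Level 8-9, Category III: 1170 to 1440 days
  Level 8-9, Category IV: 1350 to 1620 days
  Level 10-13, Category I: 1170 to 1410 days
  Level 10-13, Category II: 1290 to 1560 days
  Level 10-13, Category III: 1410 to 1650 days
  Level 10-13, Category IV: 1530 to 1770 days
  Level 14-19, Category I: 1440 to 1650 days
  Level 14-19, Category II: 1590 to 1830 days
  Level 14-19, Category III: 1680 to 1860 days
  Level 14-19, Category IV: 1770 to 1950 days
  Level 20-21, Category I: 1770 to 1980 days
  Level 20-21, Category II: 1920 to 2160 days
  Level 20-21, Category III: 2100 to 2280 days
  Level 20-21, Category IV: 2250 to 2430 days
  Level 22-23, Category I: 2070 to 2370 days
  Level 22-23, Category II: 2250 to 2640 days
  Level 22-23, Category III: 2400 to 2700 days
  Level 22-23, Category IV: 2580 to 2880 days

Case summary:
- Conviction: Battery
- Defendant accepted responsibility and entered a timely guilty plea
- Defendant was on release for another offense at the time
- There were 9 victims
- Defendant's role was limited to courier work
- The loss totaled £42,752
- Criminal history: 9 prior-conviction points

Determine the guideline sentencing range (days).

960-1260 days

Base offense level for battery: 5.
A1 applies: 5 − 2 = 3.
A2 applies: 3 + 3 = 6.
A3 applies: 6 + 2 = 8.
A4 applies: 8 − 3 = 5.
A5 applies (level before this adjustment is 5 < 11, so +1): 5 + 1 = 6.
Final offense level: 6.
Criminal history: 9 prior points → Category IV (9+).
Level 6 falls in the 6-7 band.
Grid: Level 6-7 × Category IV = 960-1260 days.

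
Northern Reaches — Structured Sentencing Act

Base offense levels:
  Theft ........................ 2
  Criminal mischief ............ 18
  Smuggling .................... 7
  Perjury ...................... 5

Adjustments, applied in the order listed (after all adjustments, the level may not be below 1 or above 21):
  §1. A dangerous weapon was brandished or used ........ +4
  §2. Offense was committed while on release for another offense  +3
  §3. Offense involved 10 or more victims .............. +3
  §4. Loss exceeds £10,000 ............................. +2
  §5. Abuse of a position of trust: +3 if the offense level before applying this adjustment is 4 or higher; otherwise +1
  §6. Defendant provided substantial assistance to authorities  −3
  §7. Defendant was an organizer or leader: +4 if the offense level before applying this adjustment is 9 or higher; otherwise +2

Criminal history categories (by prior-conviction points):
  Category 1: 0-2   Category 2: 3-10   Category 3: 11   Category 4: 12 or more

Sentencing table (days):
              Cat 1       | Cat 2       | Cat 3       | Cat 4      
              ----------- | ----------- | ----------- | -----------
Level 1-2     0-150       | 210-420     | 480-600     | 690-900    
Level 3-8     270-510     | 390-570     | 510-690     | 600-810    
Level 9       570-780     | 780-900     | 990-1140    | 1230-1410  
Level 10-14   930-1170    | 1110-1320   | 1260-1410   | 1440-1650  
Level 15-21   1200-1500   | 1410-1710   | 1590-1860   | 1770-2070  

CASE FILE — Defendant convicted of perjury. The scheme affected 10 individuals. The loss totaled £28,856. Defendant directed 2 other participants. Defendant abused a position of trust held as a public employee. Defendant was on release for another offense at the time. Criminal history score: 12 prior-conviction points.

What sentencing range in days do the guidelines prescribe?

Base offense level for perjury: 5.
§2 applies: 5 + 3 = 8.
§3 applies: 8 + 3 = 11.
§4 applies: 11 + 2 = 13.
§5 applies (level before this adjustment is 13 ≥ 4, so +3): 13 + 3 = 16.
§7 applies (level before this adjustment is 16 ≥ 9, so +4): 16 + 4 = 20.
Final offense level: 20.
Criminal history: 12 prior points → Category 4 (12+).
Level 20 falls in the 15-21 band.
Grid: Level 15-21 × Category 4 = 1770-2070 days.

1770-2070 days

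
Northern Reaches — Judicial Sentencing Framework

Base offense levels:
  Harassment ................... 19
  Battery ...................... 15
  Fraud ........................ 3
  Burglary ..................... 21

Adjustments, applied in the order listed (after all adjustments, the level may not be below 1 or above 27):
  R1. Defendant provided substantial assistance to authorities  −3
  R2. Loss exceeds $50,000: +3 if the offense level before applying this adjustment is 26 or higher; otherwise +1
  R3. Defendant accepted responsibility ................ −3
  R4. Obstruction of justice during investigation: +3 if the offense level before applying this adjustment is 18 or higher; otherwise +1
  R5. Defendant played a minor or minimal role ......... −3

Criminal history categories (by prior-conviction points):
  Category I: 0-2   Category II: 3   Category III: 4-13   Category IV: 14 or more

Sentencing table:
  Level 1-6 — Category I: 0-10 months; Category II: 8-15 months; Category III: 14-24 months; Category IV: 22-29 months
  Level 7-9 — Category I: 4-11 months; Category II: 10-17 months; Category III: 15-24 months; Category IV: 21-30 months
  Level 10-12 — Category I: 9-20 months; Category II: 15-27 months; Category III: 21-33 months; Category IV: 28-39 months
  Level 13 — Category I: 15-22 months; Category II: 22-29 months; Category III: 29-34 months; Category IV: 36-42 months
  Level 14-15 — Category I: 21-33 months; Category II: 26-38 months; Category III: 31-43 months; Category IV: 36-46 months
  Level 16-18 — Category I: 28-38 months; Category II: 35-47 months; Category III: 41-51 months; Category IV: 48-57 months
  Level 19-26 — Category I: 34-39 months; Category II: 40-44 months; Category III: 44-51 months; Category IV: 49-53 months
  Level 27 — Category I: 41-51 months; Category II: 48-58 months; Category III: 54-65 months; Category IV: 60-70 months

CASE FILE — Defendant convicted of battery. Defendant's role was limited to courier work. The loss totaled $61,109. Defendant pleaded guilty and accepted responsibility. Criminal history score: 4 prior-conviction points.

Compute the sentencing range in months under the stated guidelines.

Base offense level for battery: 15.
R1 does not apply.
R2 applies (level before this adjustment is 15 < 26, so +1): 15 + 1 = 16.
R3 applies: 16 − 3 = 13.
R5 applies: 13 − 3 = 10.
Final offense level: 10.
Criminal history: 4 prior points → Category III (4-13).
Level 10 falls in the 10-12 band.
Grid: Level 10-12 × Category III = 21-33 months.

21-33 months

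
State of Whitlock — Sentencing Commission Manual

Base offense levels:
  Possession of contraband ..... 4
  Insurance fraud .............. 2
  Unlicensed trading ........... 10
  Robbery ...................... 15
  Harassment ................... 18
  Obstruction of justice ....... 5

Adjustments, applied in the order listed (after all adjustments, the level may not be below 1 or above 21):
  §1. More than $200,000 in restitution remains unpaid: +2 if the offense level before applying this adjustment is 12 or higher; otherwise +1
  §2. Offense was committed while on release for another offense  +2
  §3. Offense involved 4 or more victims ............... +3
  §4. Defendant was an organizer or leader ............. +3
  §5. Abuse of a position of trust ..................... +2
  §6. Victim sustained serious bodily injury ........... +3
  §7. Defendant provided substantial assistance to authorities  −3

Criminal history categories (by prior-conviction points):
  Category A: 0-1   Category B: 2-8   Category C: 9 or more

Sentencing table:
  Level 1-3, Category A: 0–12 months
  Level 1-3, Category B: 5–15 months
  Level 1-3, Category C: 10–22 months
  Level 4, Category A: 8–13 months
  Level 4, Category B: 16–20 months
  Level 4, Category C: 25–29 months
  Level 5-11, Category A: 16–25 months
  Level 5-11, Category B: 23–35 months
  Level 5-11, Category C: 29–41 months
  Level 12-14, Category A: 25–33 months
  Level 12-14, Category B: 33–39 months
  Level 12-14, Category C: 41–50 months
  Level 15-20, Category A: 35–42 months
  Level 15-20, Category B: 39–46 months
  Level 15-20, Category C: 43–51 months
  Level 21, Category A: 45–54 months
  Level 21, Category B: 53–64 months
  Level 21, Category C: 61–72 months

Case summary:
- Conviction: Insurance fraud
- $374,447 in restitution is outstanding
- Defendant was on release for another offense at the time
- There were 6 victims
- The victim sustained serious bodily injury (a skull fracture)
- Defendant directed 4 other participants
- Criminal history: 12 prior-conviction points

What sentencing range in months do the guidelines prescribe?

41-50 months

Base offense level for insurance fraud: 2.
§1 applies (level before this adjustment is 2 < 12, so +1): 2 + 1 = 3.
§2 applies: 3 + 2 = 5.
§3 applies: 5 + 3 = 8.
§4 applies: 8 + 3 = 11.
§6 applies: 11 + 3 = 14.
§7 does not apply.
Final offense level: 14.
Criminal history: 12 prior points → Category C (9+).
Level 14 falls in the 12-14 band.
Grid: Level 12-14 × Category C = 41-50 months.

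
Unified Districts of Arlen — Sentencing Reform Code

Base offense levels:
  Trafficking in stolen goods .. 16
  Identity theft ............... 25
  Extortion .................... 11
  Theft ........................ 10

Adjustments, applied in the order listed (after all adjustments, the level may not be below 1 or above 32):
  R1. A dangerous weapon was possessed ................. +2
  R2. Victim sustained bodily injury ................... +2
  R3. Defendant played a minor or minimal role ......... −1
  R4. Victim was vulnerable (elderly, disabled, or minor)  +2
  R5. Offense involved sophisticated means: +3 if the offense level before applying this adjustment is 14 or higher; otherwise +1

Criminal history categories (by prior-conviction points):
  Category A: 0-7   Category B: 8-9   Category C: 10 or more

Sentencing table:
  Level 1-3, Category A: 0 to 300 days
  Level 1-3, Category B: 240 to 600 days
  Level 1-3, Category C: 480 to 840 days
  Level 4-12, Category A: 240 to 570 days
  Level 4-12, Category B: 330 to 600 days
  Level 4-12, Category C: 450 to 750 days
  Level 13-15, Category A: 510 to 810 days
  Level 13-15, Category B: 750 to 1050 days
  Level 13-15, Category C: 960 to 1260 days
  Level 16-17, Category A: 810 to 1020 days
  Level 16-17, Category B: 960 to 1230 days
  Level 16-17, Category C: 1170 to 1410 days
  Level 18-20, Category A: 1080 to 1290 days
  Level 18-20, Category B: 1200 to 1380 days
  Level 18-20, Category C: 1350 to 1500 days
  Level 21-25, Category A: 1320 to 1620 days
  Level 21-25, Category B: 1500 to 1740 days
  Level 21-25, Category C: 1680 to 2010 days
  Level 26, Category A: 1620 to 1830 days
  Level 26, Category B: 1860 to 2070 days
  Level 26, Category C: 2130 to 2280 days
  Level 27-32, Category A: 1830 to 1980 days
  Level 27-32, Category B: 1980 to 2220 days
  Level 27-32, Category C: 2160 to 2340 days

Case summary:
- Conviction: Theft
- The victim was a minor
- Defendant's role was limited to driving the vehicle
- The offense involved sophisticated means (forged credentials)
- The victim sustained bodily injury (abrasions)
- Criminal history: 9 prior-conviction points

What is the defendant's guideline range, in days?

750-1050 days

Base offense level for theft: 10.
R1 does not apply.
R2 applies: 10 + 2 = 12.
R3 applies: 12 − 1 = 11.
R4 applies: 11 + 2 = 13.
R5 applies (level before this adjustment is 13 < 14, so +1): 13 + 1 = 14.
Final offense level: 14.
Criminal history: 9 prior points → Category B (8-9).
Level 14 falls in the 13-15 band.
Grid: Level 13-15 × Category B = 750-1050 days.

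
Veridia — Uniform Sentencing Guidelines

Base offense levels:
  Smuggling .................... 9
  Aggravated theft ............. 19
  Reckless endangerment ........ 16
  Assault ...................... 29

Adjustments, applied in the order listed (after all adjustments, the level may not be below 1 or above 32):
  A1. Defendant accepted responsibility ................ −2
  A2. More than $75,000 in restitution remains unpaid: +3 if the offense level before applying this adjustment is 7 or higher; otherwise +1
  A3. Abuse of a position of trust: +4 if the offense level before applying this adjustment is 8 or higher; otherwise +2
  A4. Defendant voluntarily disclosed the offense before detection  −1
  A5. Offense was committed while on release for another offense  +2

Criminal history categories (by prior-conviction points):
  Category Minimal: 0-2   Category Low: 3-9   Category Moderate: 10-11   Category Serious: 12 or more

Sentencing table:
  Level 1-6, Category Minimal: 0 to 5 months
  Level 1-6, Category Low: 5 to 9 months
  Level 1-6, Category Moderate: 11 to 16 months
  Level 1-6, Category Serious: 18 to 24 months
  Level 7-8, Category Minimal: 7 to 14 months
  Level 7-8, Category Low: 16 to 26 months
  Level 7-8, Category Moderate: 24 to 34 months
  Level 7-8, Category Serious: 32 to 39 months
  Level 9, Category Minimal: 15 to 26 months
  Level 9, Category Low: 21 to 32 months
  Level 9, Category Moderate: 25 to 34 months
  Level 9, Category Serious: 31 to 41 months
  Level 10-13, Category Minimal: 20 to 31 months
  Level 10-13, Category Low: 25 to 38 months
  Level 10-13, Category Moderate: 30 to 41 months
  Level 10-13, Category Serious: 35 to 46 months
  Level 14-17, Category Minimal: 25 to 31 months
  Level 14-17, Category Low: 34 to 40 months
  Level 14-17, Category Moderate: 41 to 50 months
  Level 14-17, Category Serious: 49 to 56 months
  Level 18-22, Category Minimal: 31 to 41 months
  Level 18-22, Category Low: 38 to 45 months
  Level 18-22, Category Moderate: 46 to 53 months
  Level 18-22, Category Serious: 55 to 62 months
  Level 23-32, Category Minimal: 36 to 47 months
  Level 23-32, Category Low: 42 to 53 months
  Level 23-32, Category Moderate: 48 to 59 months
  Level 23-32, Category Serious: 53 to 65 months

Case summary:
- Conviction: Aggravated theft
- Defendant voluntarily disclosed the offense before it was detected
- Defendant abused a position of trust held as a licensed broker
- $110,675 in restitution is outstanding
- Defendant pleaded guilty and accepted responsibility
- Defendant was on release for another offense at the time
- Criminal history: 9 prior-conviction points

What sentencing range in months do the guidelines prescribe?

42-53 months

Base offense level for aggravated theft: 19.
A1 applies: 19 − 2 = 17.
A2 applies (level before this adjustment is 17 ≥ 7, so +3): 17 + 3 = 20.
A3 applies (level before this adjustment is 20 ≥ 8, so +4): 20 + 4 = 24.
A4 applies: 24 − 1 = 23.
A5 applies: 23 + 2 = 25.
Final offense level: 25.
Criminal history: 9 prior points → Category Low (3-9).
Level 25 falls in the 23-32 band.
Grid: Level 23-32 × Category Low = 42-53 months.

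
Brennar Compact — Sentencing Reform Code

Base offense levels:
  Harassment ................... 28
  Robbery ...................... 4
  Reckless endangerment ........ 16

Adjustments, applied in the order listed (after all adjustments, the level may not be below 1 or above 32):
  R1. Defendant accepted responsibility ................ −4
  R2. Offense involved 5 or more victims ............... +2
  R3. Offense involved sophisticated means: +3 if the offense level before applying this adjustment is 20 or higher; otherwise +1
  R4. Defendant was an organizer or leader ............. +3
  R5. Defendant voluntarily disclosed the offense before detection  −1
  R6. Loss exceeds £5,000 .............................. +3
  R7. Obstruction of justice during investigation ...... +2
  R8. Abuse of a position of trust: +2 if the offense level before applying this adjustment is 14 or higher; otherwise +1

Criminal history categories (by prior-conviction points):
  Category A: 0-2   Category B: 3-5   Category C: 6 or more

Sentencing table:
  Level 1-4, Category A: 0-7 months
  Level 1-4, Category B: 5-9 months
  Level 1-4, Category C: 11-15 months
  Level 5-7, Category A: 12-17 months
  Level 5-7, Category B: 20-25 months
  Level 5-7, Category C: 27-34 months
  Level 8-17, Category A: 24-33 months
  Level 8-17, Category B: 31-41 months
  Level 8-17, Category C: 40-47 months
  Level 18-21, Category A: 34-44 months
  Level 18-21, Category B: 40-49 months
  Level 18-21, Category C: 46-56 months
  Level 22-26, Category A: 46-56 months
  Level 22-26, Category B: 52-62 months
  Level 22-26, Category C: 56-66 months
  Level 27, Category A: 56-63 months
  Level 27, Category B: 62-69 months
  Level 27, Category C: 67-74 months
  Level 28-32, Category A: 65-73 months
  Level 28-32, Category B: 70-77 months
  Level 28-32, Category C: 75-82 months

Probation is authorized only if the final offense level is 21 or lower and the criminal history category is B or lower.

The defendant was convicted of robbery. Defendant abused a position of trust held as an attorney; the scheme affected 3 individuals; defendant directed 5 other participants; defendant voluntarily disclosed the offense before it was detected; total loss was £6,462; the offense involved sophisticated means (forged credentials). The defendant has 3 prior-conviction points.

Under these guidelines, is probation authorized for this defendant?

Base offense level for robbery: 4.
R1 does not apply.
R3 applies (level before this adjustment is 4 < 20, so +1): 4 + 1 = 5.
R4 applies: 5 + 3 = 8.
R5 applies: 8 − 1 = 7.
R6 applies: 7 + 3 = 10.
R8 applies (level before this adjustment is 10 < 14, so +1): 10 + 1 = 11.
Final offense level: 11.
Criminal history: 3 prior points → Category B (3-5).
Level 11 falls in the 8-17 band.
Grid: Level 8-17 × Category B = 31-41 months.
Probation check: level 11 ≤ 21 and category B ≤ B → eligible.

Yes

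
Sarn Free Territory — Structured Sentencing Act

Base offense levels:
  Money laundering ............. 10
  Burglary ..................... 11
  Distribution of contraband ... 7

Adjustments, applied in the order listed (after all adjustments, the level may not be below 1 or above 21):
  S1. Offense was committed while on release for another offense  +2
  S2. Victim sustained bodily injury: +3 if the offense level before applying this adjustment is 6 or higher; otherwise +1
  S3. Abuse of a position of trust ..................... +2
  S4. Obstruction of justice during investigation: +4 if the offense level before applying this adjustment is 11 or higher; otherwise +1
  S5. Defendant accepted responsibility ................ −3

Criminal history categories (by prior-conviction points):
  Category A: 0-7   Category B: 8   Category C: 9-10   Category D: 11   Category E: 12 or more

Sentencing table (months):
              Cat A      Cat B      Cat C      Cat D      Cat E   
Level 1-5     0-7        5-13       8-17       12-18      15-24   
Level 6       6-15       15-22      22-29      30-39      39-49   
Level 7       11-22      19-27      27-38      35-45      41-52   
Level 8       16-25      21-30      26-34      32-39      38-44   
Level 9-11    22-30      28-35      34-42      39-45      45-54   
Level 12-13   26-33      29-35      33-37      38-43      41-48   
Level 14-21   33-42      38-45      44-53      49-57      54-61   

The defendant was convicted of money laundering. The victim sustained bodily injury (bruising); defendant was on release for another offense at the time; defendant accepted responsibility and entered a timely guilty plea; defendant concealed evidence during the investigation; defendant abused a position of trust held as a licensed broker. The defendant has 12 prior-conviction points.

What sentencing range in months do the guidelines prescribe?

54-61 months

Base offense level for money laundering: 10.
S1 applies: 10 + 2 = 12.
S2 applies (level before this adjustment is 12 ≥ 6, so +3): 12 + 3 = 15.
S3 applies: 15 + 2 = 17.
S4 applies (level before this adjustment is 17 ≥ 11, so +4): 17 + 4 = 21.
S5 applies: 21 − 3 = 18.
Final offense level: 18.
Criminal history: 12 prior points → Category E (12+).
Level 18 falls in the 14-21 band.
Grid: Level 14-21 × Category E = 54-61 months.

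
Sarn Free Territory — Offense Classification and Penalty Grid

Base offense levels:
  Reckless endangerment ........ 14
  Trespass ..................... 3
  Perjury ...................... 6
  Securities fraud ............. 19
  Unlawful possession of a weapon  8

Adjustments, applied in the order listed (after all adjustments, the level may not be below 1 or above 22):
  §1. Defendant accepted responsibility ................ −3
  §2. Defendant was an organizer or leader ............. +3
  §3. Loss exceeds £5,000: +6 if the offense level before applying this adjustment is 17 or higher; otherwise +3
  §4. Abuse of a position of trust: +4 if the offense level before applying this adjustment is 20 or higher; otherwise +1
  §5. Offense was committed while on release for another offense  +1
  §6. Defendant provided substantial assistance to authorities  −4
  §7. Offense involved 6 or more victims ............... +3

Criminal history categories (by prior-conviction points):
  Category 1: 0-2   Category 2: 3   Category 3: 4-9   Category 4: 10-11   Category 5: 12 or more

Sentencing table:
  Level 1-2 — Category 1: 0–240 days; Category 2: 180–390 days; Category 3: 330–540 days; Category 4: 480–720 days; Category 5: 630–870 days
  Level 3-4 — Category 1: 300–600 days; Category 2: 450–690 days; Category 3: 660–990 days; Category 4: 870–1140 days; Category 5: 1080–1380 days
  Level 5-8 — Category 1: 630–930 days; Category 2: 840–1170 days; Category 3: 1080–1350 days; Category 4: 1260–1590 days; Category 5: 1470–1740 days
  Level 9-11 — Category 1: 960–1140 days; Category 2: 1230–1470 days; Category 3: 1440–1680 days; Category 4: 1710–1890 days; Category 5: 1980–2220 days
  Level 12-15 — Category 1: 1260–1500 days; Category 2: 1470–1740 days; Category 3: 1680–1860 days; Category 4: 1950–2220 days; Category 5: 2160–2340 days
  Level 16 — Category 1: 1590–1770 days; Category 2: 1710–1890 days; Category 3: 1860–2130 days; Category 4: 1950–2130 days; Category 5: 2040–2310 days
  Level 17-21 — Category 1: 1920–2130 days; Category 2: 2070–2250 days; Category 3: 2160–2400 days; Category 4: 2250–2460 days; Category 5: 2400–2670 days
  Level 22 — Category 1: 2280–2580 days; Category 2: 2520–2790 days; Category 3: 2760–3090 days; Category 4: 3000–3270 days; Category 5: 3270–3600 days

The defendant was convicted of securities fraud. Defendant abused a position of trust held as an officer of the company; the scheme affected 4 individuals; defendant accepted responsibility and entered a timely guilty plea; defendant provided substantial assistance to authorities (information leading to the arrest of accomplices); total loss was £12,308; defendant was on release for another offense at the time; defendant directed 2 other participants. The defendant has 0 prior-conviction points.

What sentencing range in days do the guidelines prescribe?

2280-2580 days

Base offense level for securities fraud: 19.
§1 applies: 19 − 3 = 16.
§2 applies: 16 + 3 = 19.
§3 applies (level before this adjustment is 19 ≥ 17, so +6): 19 + 6 = 25.
§4 applies (level before this adjustment is 25 ≥ 20, so +4): 25 + 4 = 29.
§5 applies: 29 + 1 = 30.
§6 applies: 30 − 4 = 26.
§7 does not apply.
Level 26 exceeds the maximum of 22; capped at 22.
Final offense level: 22.
Criminal history: 0 prior points → Category 1 (0-2).
Level 22 falls in the 22 band.
Grid: Level 22 × Category 1 = 2280-2580 days.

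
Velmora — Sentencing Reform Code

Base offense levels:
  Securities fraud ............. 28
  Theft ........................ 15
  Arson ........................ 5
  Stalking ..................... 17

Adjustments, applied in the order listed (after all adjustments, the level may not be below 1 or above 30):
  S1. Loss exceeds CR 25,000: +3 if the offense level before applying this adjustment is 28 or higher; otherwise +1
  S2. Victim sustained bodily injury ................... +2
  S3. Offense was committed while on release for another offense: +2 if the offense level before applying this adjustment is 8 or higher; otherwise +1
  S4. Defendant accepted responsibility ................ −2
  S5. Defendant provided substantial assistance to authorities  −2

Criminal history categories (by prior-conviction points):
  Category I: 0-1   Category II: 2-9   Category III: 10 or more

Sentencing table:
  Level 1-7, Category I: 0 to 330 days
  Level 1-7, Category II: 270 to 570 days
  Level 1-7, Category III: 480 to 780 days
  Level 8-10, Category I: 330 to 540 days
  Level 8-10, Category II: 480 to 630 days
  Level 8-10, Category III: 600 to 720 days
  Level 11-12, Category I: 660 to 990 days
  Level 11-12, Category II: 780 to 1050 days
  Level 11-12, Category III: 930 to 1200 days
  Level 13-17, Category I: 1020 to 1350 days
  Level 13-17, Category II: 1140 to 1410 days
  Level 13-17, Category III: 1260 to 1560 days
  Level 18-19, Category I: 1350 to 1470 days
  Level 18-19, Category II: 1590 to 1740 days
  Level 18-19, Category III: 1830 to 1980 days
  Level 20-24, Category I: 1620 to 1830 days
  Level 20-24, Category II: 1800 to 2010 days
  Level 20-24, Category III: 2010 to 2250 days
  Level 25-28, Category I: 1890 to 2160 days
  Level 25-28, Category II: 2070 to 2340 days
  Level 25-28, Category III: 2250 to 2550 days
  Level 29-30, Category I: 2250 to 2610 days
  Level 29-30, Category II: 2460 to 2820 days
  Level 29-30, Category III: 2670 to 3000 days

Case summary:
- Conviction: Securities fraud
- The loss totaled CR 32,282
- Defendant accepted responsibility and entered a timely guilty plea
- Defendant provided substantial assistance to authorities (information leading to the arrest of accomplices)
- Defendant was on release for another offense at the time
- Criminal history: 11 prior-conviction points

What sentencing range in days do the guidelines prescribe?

Base offense level for securities fraud: 28.
S1 applies (level before this adjustment is 28 ≥ 28, so +3): 28 + 3 = 31.
S3 applies (level before this adjustment is 31 ≥ 8, so +2): 31 + 2 = 33.
S4 applies: 33 − 2 = 31.
S5 applies: 31 − 2 = 29.
Final offense level: 29.
Criminal history: 11 prior points → Category III (10+).
Level 29 falls in the 29-30 band.
Grid: Level 29-30 × Category III = 2670-3000 days.

2670-3000 days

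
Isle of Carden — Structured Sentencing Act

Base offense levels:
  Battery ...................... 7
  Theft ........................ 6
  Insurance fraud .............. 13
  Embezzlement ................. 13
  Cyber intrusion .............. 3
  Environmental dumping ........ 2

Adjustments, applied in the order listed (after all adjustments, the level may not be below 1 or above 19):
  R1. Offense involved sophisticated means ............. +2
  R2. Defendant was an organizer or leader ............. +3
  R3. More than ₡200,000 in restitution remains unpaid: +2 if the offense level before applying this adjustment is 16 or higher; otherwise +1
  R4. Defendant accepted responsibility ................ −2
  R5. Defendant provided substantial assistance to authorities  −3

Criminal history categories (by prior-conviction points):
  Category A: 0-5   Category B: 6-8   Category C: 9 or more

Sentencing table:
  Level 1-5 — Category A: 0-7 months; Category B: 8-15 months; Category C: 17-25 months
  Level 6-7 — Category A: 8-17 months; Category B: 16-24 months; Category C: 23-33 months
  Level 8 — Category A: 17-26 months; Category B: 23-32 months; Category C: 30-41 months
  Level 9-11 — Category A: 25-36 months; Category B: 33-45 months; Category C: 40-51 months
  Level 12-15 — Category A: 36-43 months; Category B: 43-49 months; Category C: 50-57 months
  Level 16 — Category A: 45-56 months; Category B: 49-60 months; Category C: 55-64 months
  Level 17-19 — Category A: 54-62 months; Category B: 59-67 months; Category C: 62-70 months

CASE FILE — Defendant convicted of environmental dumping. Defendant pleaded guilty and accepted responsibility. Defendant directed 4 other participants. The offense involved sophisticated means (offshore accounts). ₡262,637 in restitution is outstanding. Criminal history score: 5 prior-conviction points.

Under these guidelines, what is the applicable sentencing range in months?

8-17 months

Base offense level for environmental dumping: 2.
R1 applies: 2 + 2 = 4.
R2 applies: 4 + 3 = 7.
R3 applies (level before this adjustment is 7 < 16, so +1): 7 + 1 = 8.
R4 applies: 8 − 2 = 6.
R5 does not apply.
Final offense level: 6.
Criminal history: 5 prior points → Category A (0-5).
Level 6 falls in the 6-7 band.
Grid: Level 6-7 × Category A = 8-17 months.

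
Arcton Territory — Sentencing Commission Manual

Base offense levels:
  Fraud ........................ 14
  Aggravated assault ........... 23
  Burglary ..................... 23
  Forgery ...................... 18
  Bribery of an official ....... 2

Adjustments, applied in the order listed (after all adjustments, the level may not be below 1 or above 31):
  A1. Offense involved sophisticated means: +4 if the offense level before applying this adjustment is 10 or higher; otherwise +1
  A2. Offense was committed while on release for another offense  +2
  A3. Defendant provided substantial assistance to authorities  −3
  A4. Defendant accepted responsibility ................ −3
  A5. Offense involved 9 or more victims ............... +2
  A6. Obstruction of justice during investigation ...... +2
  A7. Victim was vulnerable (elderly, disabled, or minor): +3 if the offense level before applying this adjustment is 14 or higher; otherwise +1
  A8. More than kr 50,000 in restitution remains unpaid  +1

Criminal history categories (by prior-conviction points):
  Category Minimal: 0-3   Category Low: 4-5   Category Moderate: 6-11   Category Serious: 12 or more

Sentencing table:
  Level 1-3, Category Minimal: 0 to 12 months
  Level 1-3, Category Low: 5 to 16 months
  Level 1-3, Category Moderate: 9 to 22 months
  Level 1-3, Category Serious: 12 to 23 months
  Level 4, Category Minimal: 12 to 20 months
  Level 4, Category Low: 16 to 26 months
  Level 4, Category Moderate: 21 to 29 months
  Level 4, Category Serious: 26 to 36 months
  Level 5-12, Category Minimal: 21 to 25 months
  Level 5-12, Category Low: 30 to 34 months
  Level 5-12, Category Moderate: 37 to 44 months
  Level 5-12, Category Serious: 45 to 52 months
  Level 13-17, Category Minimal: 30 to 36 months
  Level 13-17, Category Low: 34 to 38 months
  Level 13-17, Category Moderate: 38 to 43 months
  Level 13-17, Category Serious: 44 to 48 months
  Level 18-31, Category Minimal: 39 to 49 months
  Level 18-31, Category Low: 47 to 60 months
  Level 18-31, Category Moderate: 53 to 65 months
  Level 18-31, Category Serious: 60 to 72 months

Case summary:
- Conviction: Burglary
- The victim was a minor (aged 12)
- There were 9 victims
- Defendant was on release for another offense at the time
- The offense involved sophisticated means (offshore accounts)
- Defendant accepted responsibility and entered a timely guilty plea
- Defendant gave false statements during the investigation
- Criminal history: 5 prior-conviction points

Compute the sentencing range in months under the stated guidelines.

Base offense level for burglary: 23.
A1 applies (level before this adjustment is 23 ≥ 10, so +4): 23 + 4 = 27.
A2 applies: 27 + 2 = 29.
A3 does not apply.
A4 applies: 29 − 3 = 26.
A5 applies: 26 + 2 = 28.
A6 applies: 28 + 2 = 30.
A7 applies (level before this adjustment is 30 ≥ 14, so +3): 30 + 3 = 33.
A8 does not apply.
Level 33 exceeds the maximum of 31; capped at 31.
Final offense level: 31.
Criminal history: 5 prior points → Category Low (4-5).
Level 31 falls in the 18-31 band.
Grid: Level 18-31 × Category Low = 47-60 months.

47-60 months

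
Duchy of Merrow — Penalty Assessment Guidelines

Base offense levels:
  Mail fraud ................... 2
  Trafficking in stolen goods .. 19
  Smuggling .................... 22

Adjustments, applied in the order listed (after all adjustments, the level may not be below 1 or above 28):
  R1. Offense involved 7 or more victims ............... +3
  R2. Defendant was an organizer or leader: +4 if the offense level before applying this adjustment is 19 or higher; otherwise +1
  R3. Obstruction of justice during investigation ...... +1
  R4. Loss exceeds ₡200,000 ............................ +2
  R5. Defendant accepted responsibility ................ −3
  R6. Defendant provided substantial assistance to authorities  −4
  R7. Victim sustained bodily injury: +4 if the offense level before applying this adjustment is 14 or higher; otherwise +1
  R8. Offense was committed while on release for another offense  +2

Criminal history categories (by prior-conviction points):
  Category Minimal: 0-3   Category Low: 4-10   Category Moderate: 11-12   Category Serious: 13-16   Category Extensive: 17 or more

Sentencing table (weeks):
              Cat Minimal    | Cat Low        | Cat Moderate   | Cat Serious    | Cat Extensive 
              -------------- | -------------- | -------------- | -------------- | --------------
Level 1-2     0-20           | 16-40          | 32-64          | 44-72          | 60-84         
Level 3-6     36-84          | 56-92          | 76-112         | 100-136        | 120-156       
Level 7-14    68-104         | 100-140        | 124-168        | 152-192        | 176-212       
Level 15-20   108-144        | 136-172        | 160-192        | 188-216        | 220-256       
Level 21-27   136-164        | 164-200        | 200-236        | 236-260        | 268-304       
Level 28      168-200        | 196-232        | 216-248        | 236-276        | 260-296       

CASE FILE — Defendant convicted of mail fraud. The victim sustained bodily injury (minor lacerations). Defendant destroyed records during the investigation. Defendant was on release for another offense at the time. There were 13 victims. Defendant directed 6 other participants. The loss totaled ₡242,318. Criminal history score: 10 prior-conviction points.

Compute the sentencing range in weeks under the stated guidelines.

100-140 weeks

Base offense level for mail fraud: 2.
R1 applies: 2 + 3 = 5.
R2 applies (level before this adjustment is 5 < 19, so +1): 5 + 1 = 6.
R3 applies: 6 + 1 = 7.
R4 applies: 7 + 2 = 9.
R5 does not apply.
R6 does not apply.
R7 applies (level before this adjustment is 9 < 14, so +1): 9 + 1 = 10.
R8 applies: 10 + 2 = 12.
Final offense level: 12.
Criminal history: 10 prior points → Category Low (4-10).
Level 12 falls in the 7-14 band.
Grid: Level 7-14 × Category Low = 100-140 weeks.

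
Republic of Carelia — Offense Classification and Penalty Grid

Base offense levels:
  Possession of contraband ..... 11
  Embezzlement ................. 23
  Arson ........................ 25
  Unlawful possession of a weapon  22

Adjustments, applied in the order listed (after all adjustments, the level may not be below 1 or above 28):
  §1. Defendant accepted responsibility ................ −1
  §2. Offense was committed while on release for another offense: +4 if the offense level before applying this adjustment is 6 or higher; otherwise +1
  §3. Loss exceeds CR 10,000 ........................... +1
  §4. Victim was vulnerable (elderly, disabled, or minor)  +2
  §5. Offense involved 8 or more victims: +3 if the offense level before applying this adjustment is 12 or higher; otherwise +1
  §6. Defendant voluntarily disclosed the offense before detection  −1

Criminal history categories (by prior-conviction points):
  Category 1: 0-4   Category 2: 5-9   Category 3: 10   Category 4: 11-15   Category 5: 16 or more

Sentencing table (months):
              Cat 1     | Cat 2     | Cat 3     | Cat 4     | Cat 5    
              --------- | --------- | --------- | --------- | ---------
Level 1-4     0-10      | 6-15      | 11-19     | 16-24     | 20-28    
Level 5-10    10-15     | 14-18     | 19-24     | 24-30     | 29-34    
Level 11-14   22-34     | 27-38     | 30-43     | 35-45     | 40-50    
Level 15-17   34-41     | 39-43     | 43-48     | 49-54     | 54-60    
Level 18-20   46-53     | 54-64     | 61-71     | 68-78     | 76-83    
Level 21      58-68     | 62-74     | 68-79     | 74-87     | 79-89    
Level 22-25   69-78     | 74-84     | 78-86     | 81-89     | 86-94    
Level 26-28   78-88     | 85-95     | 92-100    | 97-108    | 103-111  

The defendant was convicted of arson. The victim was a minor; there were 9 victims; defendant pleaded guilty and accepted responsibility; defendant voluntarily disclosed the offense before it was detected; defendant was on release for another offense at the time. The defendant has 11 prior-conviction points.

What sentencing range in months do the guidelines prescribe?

Base offense level for arson: 25.
§1 applies: 25 − 1 = 24.
§2 applies (level before this adjustment is 24 ≥ 6, so +4): 24 + 4 = 28.
§3 does not apply.
§4 applies: 28 + 2 = 30.
§5 applies (level before this adjustment is 30 ≥ 12, so +3): 30 + 3 = 33.
§6 applies: 33 − 1 = 32.
Level 32 exceeds the maximum of 28; capped at 28.
Final offense level: 28.
Criminal history: 11 prior points → Category 4 (11-15).
Level 28 falls in the 26-28 band.
Grid: Level 26-28 × Category 4 = 97-108 months.

97-108 months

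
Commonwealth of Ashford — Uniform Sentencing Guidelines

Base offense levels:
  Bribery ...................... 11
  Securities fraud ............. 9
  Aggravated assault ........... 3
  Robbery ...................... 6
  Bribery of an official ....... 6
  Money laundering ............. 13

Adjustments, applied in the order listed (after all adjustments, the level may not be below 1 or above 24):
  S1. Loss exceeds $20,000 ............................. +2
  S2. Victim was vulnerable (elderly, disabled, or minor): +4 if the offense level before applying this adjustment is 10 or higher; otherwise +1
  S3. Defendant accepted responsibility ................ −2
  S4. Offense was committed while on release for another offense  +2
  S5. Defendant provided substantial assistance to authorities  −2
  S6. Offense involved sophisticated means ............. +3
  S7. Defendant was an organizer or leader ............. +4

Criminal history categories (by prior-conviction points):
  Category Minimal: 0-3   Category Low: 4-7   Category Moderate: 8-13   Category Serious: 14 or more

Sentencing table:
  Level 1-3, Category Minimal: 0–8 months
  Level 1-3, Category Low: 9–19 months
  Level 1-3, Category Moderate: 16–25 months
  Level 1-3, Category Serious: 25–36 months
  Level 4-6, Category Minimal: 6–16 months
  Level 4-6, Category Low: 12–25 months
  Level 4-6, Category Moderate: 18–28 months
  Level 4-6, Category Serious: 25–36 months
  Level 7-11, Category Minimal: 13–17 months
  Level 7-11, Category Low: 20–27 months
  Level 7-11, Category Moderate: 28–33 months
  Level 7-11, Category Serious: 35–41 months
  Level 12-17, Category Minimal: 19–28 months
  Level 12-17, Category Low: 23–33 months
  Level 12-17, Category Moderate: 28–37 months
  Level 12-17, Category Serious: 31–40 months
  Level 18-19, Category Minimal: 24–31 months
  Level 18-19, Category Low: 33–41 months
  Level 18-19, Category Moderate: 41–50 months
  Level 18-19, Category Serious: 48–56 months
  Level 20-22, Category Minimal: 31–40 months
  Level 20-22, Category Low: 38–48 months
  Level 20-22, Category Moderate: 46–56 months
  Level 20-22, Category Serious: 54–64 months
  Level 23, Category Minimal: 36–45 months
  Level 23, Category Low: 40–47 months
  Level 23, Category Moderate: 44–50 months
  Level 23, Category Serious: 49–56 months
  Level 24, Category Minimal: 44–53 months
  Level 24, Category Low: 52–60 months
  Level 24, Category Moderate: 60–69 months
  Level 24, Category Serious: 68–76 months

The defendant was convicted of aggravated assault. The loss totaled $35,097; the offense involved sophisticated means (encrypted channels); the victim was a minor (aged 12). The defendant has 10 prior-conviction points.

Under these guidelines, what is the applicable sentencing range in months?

Base offense level for aggravated assault: 3.
S1 applies: 3 + 2 = 5.
S2 applies (level before this adjustment is 5 < 10, so +1): 5 + 1 = 6.
S5 does not apply.
S6 applies: 6 + 3 = 9.
S7 does not apply.
Final offense level: 9.
Criminal history: 10 prior points → Category Moderate (8-13).
Level 9 falls in the 7-11 band.
Grid: Level 7-11 × Category Moderate = 28-33 months.

28-33 months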